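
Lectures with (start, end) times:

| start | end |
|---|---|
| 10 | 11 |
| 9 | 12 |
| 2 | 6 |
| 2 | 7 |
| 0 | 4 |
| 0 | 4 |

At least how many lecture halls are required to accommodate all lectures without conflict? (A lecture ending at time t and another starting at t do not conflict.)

The answer is the maximum number of intervals overlapping at any instant.
Events (time:±→running): 0:+→1 0:+→2 2:+→3 2:+→4 … peak 4.

4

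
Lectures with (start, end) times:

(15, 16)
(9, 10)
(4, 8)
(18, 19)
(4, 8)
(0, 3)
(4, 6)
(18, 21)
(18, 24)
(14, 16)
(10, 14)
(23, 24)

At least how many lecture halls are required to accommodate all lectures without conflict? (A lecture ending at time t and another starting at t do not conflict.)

Count concurrent intervals with a sweep; the peak is the room count.
starts: [0, 4, 4, 4, 9, 10, 14, 15, 18, 18, 18, 23]
ends:   [3, 6, 8, 8, 10, 14, 16, 16, 19, 21, 24, 24]
s0→1 e3→0 s4→1 s4→2 s4→3  — peak 3.

3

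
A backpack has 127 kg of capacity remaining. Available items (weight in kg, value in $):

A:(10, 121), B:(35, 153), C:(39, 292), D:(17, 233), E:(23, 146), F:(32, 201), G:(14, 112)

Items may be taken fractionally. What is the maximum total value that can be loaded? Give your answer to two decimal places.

Greedy by value/weight ratio, highest first.
Ratios (sorted): D 13.71, A 12.10, G 8.00, C 7.49, E 6.35, F 6.28, B 4.37
take D (17 @ 233); take A (10 @ 121); take G (14 @ 112); take C (39 @ 292); take E (23 @ 146); take 24/32 of F → 150.75. Capacity used 127/127.
Total value = 1054.75

1054.75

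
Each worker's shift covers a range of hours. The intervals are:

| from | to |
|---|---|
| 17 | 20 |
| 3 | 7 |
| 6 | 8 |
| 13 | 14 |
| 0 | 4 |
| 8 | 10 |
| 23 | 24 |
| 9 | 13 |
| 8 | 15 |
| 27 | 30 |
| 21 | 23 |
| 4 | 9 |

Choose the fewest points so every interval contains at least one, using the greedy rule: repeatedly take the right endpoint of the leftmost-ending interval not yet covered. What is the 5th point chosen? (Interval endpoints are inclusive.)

Sort by right endpoint; whenever an interval is uncovered, place a point at its right end.
Sorted: [0,4] [3,7] [6,8] [4,9] [8,10] [9,13] [13,14] [8,15] [17,20] [21,23] [23,24] [27,30]
{[0,4],[3,7]} hit by 4; {[6,8],[4,9],[8,10]} hit by 8; {[9,13],[13,14],[8,15]} hit by 13; {[17,20]} hit by 20; {[21,23],[23,24]} hit by 23; {[27,30]} hit by 30.
Points: 4, 8, 13, 20, 23, 30 (6 total).

23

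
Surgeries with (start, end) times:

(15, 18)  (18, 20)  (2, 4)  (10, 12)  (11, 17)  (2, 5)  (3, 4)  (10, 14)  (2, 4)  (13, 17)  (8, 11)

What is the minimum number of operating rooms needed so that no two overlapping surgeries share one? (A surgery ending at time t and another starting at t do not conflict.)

4

The answer is the maximum number of intervals overlapping at any instant.
Events (time:±→running): 2:+→1 2:+→2 2:+→3 3:+→4 … peak 4.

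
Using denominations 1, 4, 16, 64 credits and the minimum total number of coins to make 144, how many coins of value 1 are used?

0

Use the largest denomination that fits, subtract, and repeat.
144 = 2×64 + 1×16
Count of 1: 0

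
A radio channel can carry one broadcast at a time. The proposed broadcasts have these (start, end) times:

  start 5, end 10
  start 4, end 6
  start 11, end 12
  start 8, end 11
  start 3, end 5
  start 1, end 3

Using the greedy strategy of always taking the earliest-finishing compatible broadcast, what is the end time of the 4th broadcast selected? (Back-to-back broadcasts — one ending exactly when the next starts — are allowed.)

Greedy by earliest finish: after sorting by end time, pick each interval compatible with the last pick.
By end time: (1,3), (3,5), (4,6), (5,10), (8,11), (11,12).
Pick (1,3); next start ≥ 3 → (3,5); next start ≥ 5 → (5,10); next start ≥ 10 → (11,12).
Selected: (1,3) (3,5) (5,10) (11,12)

12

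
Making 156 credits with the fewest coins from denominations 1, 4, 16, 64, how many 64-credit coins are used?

Use the largest denomination that fits, subtract, and repeat.
156 − 2×64→28 − 1×16→12 − 3×4→0
Count of 64: 2

2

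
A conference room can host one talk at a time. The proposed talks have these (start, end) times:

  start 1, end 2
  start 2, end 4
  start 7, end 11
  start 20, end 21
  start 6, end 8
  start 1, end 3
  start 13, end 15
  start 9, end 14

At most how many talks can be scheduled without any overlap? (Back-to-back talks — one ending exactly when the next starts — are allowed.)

Order by finish time; keep every interval that doesn't clash with the previous kept one.
By end time: (1,2), (1,3), (2,4), (6,8), (7,11), (9,14), (13,15), (20,21).
Pick (1,2); next start ≥ 2 → (2,4); next start ≥ 4 → (6,8); next start ≥ 8 → (9,14); next start ≥ 14 → (20,21).
Selected 5 talks.

5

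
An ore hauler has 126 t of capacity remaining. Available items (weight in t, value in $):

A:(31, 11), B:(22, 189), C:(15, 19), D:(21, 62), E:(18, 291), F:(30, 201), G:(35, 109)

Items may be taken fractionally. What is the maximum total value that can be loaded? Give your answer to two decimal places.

Order: E (291/18=16.17) > B (189/22=8.59) > F (201/30=6.70) > G (109/35=3.11) > D (62/21=2.95) > C (19/15=1.27) > A (11/31=0.35)
Fill: take E (18 @ 291) → take B (22 @ 189) → take F (30 @ 201) → take G (35 @ 109) → take D (21 @ 62); 126/126 used.
Total value = 852.00

852.00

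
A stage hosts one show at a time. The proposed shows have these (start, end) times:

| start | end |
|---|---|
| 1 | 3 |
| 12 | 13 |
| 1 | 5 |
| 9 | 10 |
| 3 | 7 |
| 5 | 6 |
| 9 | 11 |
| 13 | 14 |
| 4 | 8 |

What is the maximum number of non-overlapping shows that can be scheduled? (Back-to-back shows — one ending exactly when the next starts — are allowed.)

5

Order by finish time; keep every interval that doesn't clash with the previous kept one.
By end time: (1,3), (1,5), (5,6), (3,7), (4,8), (9,10), (9,11), (12,13), (13,14).
Pick (1,3); next start ≥ 3 → (5,6); next start ≥ 6 → (9,10); next start ≥ 10 → (12,13); next start ≥ 13 → (13,14).
Selected 5 shows.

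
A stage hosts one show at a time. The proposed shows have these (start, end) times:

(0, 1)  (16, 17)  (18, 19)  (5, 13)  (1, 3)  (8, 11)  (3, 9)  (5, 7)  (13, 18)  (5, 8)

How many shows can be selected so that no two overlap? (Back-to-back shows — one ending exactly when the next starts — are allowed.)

Sorted by end: (0,1)  (1,3)  (5,7)  (5,8)  (3,9)  (8,11)  (5,13)  (16,17)  (13,18)  (18,19)
take (0,1); take (1,3); take (5,7); take (8,11); take (16,17); take (18,19).
Selected 6 shows.

6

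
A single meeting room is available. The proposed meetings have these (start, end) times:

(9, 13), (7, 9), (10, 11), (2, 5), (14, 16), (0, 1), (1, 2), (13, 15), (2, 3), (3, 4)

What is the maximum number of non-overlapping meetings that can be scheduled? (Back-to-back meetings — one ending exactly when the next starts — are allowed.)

Sort by end time and greedily take each interval whose start is ≥ the last chosen end.
By end time: (0,1), (1,2), (2,3), (3,4), (2,5), (7,9), (10,11), (9,13), (13,15), (14,16).
Pick (0,1); next start ≥ 1 → (1,2); next start ≥ 2 → (2,3); next start ≥ 3 → (3,4); next start ≥ 4 → (7,9); next start ≥ 9 → (10,11); next start ≥ 11 → (13,15).
Selected 7 meetings.

7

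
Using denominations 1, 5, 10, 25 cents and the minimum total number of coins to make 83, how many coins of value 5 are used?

1

Greedy: take as many of the largest coin as possible, then repeat with the remainder.
83 = 3×25 + 1×5 + 3×1
Count of 5: 1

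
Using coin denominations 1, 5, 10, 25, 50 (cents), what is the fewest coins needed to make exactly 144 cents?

144 = 2×50 + 1×25 + 1×10 + 1×5 + 4×1
Total coins = 2 + 1 + 1 + 1 + 4 = 9

9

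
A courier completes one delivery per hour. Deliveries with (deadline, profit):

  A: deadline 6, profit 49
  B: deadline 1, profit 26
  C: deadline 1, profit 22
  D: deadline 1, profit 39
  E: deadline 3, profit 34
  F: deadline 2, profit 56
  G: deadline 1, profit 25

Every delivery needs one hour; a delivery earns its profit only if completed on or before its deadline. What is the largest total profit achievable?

178

Take jobs in profit order; each goes to the latest open slot no later than its deadline.
Profit order: F=56 A=49 D=39 E=34 B=26 G=25 C=22
Assign: F→slot 2, A→slot 6, D→slot 1, E→slot 3, B skipped, G skipped, C skipped.
Slots: [1:D] [2:F] [3:E] [6:A]
Profit = 39 + 56 + 34 + 49 = 178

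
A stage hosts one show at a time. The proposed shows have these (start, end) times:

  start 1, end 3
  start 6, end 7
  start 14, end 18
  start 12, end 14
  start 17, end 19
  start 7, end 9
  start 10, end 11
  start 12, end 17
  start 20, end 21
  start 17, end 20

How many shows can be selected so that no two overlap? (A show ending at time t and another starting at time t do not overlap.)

7

Greedy by earliest finish: after sorting by end time, pick each interval compatible with the last pick.
By end time: (1,3), (6,7), (7,9), (10,11), (12,14), (12,17), (14,18), (17,19), (17,20), (20,21).
Pick (1,3); next start ≥ 3 → (6,7); next start ≥ 7 → (7,9); next start ≥ 9 → (10,11); next start ≥ 11 → (12,14); next start ≥ 14 → (14,18); next start ≥ 18 → (20,21).
Selected 7 shows.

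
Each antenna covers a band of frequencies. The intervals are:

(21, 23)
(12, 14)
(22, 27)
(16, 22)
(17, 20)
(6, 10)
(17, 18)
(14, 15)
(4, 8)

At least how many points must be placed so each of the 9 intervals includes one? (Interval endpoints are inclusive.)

Process intervals by earliest right end; each time one isn't hit yet, stab at its right endpoint.
Sorted: [4,8] [6,10] [12,14] [14,15] [17,18] [17,20] [16,22] [21,23] [22,27]
{[4,8],[6,10]} hit by 8; {[12,14],[14,15]} hit by 14; {[17,18],[17,20],[16,22]} hit by 18; {[21,23],[22,27]} hit by 23.
Points: 8, 14, 18, 23 (4 total).

4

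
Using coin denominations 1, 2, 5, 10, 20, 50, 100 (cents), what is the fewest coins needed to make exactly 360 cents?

5

Greedy: take as many of the largest coin as possible, then repeat with the remainder.
360 − 3×100→60 − 1×50→10 − 1×10→0
Total coins = 3 + 1 + 1 = 5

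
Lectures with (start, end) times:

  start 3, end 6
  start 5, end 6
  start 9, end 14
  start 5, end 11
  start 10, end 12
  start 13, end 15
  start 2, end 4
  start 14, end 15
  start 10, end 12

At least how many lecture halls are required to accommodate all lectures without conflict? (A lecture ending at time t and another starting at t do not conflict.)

4

Events (time:±→running): 2:+→1 3:+→2 4:-→1 5:+→2 5:+→3 6:-→2 6:-→1 9:+→2 10:+→3 10:+→4 … peak 4.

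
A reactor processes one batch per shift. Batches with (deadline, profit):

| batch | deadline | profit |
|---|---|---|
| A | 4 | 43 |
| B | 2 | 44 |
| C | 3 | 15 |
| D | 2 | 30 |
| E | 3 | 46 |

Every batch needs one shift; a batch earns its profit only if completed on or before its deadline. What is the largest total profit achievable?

163

Profit order: E=46 B=44 A=43 D=30 C=15
Assign: E→slot 3, B→slot 2, A→slot 4, D→slot 1, C skipped.
Slots: [1:D] [2:B] [3:E] [4:A]
Profit = 30 + 44 + 46 + 43 = 163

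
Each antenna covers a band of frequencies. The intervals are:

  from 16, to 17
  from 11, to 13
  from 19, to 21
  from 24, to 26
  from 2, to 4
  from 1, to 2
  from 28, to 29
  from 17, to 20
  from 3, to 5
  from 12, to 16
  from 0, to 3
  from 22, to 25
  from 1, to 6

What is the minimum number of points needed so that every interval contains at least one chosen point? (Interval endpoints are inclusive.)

By right end: [1,2]  [0,3]  [2,4]  [3,5]  [1,6]  [11,13]  [12,16]  [16,17]  [17,20]  [19,21]  [22,25]  [24,26]  [28,29]
[1,2] uncovered → point at 2; [3,5] uncovered → point at 5; [11,13] uncovered → point at 13; [16,17] uncovered → point at 17; [19,21] uncovered → point at 21; [22,25] uncovered → point at 25; [28,29] uncovered → point at 29.
Points: 2, 5, 13, 17, 21, 25, 29 (7 total).

7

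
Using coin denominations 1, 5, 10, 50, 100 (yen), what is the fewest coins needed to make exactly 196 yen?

8

196 = 1×100 + 1×50 + 4×10 + 1×5 + 1×1
Total coins = 1 + 1 + 4 + 1 + 1 = 8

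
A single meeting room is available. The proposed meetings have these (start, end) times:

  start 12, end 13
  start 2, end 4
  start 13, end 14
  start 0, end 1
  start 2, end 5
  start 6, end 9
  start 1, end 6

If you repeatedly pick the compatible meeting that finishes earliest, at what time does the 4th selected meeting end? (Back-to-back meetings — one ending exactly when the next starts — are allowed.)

13

Greedy by earliest finish: after sorting by end time, pick each interval compatible with the last pick.
Sorted by end: (0,1)  (2,4)  (2,5)  (1,6)  (6,9)  (12,13)  (13,14)
take (0,1); take (2,4); skip (2,5); take (6,9); take (12,13); take (13,14).
Selected: (0,1) (2,4) (6,9) (12,13) (13,14)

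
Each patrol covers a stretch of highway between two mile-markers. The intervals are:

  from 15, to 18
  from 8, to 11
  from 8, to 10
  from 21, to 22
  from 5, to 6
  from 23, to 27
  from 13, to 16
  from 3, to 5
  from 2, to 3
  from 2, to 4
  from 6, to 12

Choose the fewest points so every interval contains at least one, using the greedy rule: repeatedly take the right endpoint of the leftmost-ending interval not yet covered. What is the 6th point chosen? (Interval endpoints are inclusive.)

27

Process intervals by earliest right end; each time one isn't hit yet, stab at its right endpoint.
By right end: [2,3]  [2,4]  [3,5]  [5,6]  [8,10]  [8,11]  [6,12]  [13,16]  [15,18]  [21,22]  [23,27]
[2,3] uncovered → point at 3; [5,6] uncovered → point at 6; [8,10] uncovered → point at 10; [13,16] uncovered → point at 16; [21,22] uncovered → point at 22; [23,27] uncovered → point at 27.
Points: 3, 6, 10, 16, 22, 27 (6 total).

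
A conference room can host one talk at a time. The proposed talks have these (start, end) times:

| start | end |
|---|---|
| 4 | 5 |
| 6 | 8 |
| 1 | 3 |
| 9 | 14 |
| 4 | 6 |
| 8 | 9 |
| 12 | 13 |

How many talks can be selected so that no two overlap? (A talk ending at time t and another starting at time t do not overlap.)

Sorted by end: (1,3)  (4,5)  (4,6)  (6,8)  (8,9)  (12,13)  (9,14)
take (1,3); take (4,5); skip (4,6); take (6,8); take (8,9); take (12,13).
Selected 5 talks.

5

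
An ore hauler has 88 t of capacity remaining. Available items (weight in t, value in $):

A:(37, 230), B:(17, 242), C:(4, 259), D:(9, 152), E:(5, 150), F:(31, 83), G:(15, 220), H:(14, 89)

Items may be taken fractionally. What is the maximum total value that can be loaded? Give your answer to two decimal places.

1261.19

Ratios (sorted): C 64.75, E 30.00, D 16.89, G 14.67, B 14.24, H 6.36, A 6.22, F 2.68
take C (4 @ 259); take E (5 @ 150); take D (9 @ 152); take G (15 @ 220); take B (17 @ 242); take H (14 @ 89); take 24/37 of A → 149.19. Capacity used 88/88.
Total value = 1261.19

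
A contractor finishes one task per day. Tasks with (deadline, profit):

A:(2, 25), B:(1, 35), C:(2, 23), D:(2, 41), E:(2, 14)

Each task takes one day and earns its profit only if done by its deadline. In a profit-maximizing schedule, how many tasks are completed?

2

By profit: D(d2,41), B(d1,35), A(d2,25), C(d2,23), E(d2,14)
D→slot 2; B→slot 1; A skipped; C skipped; E skipped.
2 of 5 scheduled.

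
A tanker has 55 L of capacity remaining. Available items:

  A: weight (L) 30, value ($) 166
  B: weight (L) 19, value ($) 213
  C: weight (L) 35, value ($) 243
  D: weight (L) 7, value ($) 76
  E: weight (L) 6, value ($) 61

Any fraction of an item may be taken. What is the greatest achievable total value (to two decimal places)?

Sort by value per unit weight and fill in that order.
Order: B (213/19=11.21) > D (76/7=10.86) > E (61/6=10.17) > C (243/35=6.94) > A (166/30=5.53)
Fill: take B (19 @ 213) → take D (7 @ 76) → take E (6 @ 61) → take 23/35 of C → 159.69; 55/55 used.
Total value = 509.69

509.69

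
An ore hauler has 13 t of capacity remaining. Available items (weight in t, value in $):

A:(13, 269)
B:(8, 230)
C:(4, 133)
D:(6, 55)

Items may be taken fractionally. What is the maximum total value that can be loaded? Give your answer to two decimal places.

383.69

Ratios (sorted): C 33.25, B 28.75, A 20.69, D 9.17
take C (4 @ 133); take B (8 @ 230); take 1/13 of A → 20.69. Capacity used 13/13.
Total value = 383.69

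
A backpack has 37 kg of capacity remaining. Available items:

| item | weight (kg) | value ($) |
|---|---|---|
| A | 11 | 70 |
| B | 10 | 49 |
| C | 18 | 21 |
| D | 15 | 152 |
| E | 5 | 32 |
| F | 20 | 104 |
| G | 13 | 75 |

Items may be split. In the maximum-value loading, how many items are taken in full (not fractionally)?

3

Sort by value per unit weight and fill in that order.
Order: D (152/15=10.13) > E (32/5=6.40) > A (70/11=6.36) > G (75/13=5.77) > F (104/20=5.20) > B (49/10=4.90) > C (21/18=1.17)
Fill: take D (15 @ 152) → take E (5 @ 32) → take A (11 @ 70) → take 6/13 of G → 34.62; 37/37 used.
3 item(s) taken whole; one partial (take 6/13 of G).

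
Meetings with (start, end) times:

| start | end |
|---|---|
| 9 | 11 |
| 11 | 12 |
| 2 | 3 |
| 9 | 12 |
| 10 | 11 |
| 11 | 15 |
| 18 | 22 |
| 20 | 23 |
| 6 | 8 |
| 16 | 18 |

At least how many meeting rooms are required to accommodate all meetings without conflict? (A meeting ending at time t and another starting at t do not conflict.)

3

Count concurrent intervals with a sweep; the peak is the room count.
Events (time:±→running): 2:+→1 3:-→0 6:+→1 8:-→0 9:+→1 9:+→2 10:+→3 … peak 3.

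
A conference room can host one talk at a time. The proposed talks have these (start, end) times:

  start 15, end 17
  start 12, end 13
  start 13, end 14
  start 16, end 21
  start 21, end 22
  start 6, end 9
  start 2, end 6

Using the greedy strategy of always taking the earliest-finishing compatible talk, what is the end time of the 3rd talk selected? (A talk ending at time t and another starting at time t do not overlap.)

13

Sorted by end: (2,6)  (6,9)  (12,13)  (13,14)  (15,17)  (16,21)  (21,22)
take (2,6); take (6,9); take (12,13); take (13,14); take (15,17); skip (16,21); take (21,22).
Selected: (2,6) (6,9) (12,13) (13,14) (15,17) (21,22)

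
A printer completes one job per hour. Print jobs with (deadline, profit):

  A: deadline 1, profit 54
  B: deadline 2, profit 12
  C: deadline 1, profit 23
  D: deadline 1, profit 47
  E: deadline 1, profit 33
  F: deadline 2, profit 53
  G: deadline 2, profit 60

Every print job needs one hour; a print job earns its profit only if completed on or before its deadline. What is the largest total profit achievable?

Profit order: G=60 A=54 F=53 D=47 E=33 C=23 B=12
Assign: G→slot 2, A→slot 1, F skipped, D skipped, E skipped, C skipped, B skipped.
Slots: [1:A] [2:G]
Profit = 54 + 60 = 114

114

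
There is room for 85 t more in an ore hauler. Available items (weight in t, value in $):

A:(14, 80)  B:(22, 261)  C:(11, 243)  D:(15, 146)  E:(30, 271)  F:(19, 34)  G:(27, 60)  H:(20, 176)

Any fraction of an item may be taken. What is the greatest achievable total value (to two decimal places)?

982.60

Greedy by value/weight ratio, highest first.
Order: C (243/11=22.09) > B (261/22=11.86) > D (146/15=9.73) > E (271/30=9.03) > H (176/20=8.80) > A (80/14=5.71) > G (60/27=2.22) > F (34/19=1.79)
Fill: take C (11 @ 243) → take B (22 @ 261) → take D (15 @ 146) → take E (30 @ 271) → take 7/20 of H → 61.60; 85/85 used.
Total value = 982.60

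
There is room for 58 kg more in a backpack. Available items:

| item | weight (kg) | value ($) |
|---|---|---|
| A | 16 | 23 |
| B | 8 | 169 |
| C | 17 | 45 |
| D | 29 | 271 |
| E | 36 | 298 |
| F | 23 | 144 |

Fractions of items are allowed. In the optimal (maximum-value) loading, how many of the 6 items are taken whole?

Sort by value per unit weight and fill in that order.
Ratios (sorted): B 21.12, D 9.34, E 8.28, F 6.26, C 2.65, A 1.44
take B (8 @ 169); take D (29 @ 271); take 21/36 of E → 173.83. Capacity used 58/58.
2 item(s) taken whole; one partial (take 21/36 of E).

2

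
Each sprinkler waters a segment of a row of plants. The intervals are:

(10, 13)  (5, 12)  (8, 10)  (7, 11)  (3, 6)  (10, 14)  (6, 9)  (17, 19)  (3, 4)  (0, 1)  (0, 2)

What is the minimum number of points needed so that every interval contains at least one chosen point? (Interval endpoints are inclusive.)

5

Sort by right endpoint; whenever an interval is uncovered, place a point at its right end.
Sorted: [0,1] [0,2] [3,4] [3,6] [6,9] [8,10] [7,11] [5,12] [10,13] [10,14] [17,19]
{[0,1],[0,2]} hit by 1; {[3,4],[3,6]} hit by 4; {[6,9],[8,10],[7,11],[5,12]} hit by 9; {[10,13],[10,14]} hit by 13; {[17,19]} hit by 19.
Points: 1, 4, 9, 13, 19 (5 total).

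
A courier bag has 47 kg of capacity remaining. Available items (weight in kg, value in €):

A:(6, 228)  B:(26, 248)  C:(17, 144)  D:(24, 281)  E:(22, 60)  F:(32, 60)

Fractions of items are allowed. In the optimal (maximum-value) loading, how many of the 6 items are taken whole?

Ratios (sorted): A 38.00, D 11.71, B 9.54, C 8.47, E 2.73, F 1.88
take A (6 @ 228); take D (24 @ 281); take 17/26 of B → 162.15. Capacity used 47/47.
2 item(s) taken whole; one partial (take 17/26 of B).

2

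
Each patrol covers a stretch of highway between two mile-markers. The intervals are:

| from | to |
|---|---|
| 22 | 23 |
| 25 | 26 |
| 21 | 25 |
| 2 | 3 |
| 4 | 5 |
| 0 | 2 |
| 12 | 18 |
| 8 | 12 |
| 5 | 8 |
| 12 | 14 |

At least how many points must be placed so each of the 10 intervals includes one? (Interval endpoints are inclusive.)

5

Process intervals by earliest right end; each time one isn't hit yet, stab at its right endpoint.
By right end: [0,2]  [2,3]  [4,5]  [5,8]  [8,12]  [12,14]  [12,18]  [22,23]  [21,25]  [25,26]
[0,2] uncovered → point at 2; [4,5] uncovered → point at 5; [8,12] uncovered → point at 12; [22,23] uncovered → point at 23; [25,26] uncovered → point at 26.
Points: 2, 5, 12, 23, 26 (5 total).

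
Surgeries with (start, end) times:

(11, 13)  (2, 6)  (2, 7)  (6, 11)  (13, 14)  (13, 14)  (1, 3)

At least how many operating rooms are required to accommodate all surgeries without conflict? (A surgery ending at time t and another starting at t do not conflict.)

3

Events (time:±→running): 1:+→1 2:+→2 2:+→3 … peak 3.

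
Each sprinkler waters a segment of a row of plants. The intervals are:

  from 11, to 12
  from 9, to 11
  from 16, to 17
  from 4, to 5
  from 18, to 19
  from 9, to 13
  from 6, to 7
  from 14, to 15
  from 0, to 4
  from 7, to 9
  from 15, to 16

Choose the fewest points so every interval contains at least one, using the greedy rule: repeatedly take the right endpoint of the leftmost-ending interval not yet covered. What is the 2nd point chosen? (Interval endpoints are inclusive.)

Process intervals by earliest right end; each time one isn't hit yet, stab at its right endpoint.
Sorted: [0,4] [4,5] [6,7] [7,9] [9,11] [11,12] [9,13] [14,15] [15,16] [16,17] [18,19]
{[0,4],[4,5]} hit by 4; {[6,7],[7,9]} hit by 7; {[9,11],[11,12],[9,13]} hit by 11; {[14,15],[15,16]} hit by 15; {[16,17]} hit by 17; {[18,19]} hit by 19.
Points: 4, 7, 11, 15, 17, 19 (6 total).

7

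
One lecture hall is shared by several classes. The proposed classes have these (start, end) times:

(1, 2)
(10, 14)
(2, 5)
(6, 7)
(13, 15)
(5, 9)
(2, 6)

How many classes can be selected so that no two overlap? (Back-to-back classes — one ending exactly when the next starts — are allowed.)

4

By end time: (1,2), (2,5), (2,6), (6,7), (5,9), (10,14), (13,15).
Pick (1,2); next start ≥ 2 → (2,5); next start ≥ 5 → (6,7); next start ≥ 7 → (10,14).
Selected 4 classes.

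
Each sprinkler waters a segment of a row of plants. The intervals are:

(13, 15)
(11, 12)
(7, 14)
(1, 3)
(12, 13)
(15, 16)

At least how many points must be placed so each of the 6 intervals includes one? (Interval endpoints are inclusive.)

3

Sorted: [1,3] [11,12] [12,13] [7,14] [13,15] [15,16]
{[1,3]} hit by 3; {[11,12],[12,13],[7,14]} hit by 12; {[13,15],[15,16]} hit by 15.
Points: 3, 12, 15 (3 total).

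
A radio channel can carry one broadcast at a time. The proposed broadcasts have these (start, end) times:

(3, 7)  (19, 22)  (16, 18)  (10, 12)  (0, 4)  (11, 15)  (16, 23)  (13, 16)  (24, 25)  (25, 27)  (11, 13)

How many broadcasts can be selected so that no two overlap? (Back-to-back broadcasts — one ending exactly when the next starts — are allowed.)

7

Order by finish time; keep every interval that doesn't clash with the previous kept one.
By end time: (0,4), (3,7), (10,12), (11,13), (11,15), (13,16), (16,18), (19,22), (16,23), (24,25), (25,27).
Pick (0,4); next start ≥ 4 → (10,12); next start ≥ 12 → (13,16); next start ≥ 16 → (16,18); next start ≥ 18 → (19,22); next start ≥ 22 → (24,25); next start ≥ 25 → (25,27).
Selected 7 broadcasts.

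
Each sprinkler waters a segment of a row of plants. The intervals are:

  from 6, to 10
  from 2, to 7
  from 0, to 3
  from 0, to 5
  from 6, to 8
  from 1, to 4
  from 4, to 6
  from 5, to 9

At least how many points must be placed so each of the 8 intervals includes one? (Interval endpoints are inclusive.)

2

Process intervals by earliest right end; each time one isn't hit yet, stab at its right endpoint.
By right end: [0,3]  [1,4]  [0,5]  [4,6]  [2,7]  [6,8]  [5,9]  [6,10]
[0,3] uncovered → point at 3; [4,6] uncovered → point at 6.
Points: 3, 6 (2 total).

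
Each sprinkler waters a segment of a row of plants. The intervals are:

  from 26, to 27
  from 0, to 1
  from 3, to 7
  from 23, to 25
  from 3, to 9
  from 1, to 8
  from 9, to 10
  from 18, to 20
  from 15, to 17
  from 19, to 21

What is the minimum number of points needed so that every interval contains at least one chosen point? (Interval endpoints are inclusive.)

7

Sort by right endpoint; whenever an interval is uncovered, place a point at its right end.
Sorted: [0,1] [3,7] [1,8] [3,9] [9,10] [15,17] [18,20] [19,21] [23,25] [26,27]
{[0,1]} hit by 1; {[3,7],[1,8],[3,9]} hit by 7; {[9,10]} hit by 10; {[15,17]} hit by 17; {[18,20],[19,21]} hit by 20; {[23,25]} hit by 25; {[26,27]} hit by 27.
Points: 1, 7, 10, 17, 20, 25, 27 (7 total).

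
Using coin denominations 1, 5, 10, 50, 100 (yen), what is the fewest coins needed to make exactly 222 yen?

6

222 − 2×100→22 − 2×10→2 − 2×1→0
Total coins = 2 + 2 + 2 = 6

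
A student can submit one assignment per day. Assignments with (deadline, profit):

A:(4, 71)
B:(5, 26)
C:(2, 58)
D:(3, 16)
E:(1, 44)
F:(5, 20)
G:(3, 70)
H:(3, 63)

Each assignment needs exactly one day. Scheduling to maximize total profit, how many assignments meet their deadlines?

By profit: A(d4,71), G(d3,70), H(d3,63), C(d2,58), E(d1,44), B(d5,26), F(d5,20), D(d3,16)
A→slot 4; G→slot 3; H→slot 2; C→slot 1; E skipped; B→slot 5; F skipped; D skipped.
5 of 8 scheduled.

5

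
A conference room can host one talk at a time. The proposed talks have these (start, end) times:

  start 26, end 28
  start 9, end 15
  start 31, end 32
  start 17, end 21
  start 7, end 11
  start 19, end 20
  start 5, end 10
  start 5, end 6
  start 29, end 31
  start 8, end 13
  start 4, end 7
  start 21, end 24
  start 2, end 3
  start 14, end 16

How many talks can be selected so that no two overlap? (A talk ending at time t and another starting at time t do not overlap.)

Sort by end time and greedily take each interval whose start is ≥ the last chosen end.
By end time: (2,3), (5,6), (4,7), (5,10), (7,11), (8,13), (9,15), (14,16), (19,20), (17,21), (21,24), (26,28), (29,31), (31,32).
Pick (2,3); next start ≥ 3 → (5,6); next start ≥ 6 → (7,11); next start ≥ 11 → (14,16); next start ≥ 16 → (19,20); next start ≥ 20 → (21,24); next start ≥ 24 → (26,28); next start ≥ 28 → (29,31); next start ≥ 31 → (31,32).
Selected 9 talks.

9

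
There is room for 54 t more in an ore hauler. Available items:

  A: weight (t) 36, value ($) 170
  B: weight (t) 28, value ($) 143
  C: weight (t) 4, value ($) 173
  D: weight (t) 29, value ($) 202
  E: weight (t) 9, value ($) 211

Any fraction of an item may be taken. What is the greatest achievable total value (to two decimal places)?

647.29

Greedy by value/weight ratio, highest first.
Order: C (173/4=43.25) > E (211/9=23.44) > D (202/29=6.97) > B (143/28=5.11) > A (170/36=4.72)
Fill: take C (4 @ 173) → take E (9 @ 211) → take D (29 @ 202) → take 12/28 of B → 61.29; 54/54 used.
Total value = 647.29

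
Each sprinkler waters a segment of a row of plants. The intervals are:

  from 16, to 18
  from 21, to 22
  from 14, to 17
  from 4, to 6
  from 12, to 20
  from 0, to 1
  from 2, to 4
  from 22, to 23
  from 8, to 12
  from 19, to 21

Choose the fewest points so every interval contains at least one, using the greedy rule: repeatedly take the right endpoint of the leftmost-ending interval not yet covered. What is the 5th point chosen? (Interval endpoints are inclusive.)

21

Sort by right endpoint; whenever an interval is uncovered, place a point at its right end.
Sorted: [0,1] [2,4] [4,6] [8,12] [14,17] [16,18] [12,20] [19,21] [21,22] [22,23]
{[0,1]} hit by 1; {[2,4],[4,6]} hit by 4; {[8,12]} hit by 12; {[14,17],[16,18],[12,20]} hit by 17; {[19,21],[21,22]} hit by 21; {[22,23]} hit by 23.
Points: 1, 4, 12, 17, 21, 23 (6 total).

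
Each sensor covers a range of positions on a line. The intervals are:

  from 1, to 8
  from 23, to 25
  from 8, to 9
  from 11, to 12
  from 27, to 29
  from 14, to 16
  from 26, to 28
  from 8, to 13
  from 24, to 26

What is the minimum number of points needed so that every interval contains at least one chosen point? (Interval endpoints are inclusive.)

5

Process intervals by earliest right end; each time one isn't hit yet, stab at its right endpoint.
Sorted: [1,8] [8,9] [11,12] [8,13] [14,16] [23,25] [24,26] [26,28] [27,29]
{[1,8],[8,9]} hit by 8; {[11,12],[8,13]} hit by 12; {[14,16]} hit by 16; {[23,25],[24,26]} hit by 25; {[26,28],[27,29]} hit by 28.
Points: 8, 12, 16, 25, 28 (5 total).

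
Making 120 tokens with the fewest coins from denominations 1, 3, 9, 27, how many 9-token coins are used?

1

Use the largest denomination that fits, subtract, and repeat.
120 = 4×27 + 1×9 + 1×3
Count of 9: 1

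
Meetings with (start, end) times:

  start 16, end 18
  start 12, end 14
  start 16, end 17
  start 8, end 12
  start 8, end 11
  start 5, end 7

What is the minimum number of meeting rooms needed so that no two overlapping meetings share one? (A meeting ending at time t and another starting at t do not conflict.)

2

Count concurrent intervals with a sweep; the peak is the room count.
Events (time:±→running): 5:+→1 7:-→0 8:+→1 8:+→2 … peak 2.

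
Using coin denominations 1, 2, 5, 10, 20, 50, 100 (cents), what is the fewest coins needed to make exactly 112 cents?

3

Greedy: take as many of the largest coin as possible, then repeat with the remainder.
112 − 1×100→12 − 1×10→2 − 1×2→0
Total coins = 1 + 1 + 1 = 3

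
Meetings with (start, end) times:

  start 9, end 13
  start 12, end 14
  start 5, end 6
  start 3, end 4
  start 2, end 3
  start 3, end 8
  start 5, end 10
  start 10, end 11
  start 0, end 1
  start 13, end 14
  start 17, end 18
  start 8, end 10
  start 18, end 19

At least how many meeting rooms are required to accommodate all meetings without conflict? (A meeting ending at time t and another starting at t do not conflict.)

The answer is the maximum number of intervals overlapping at any instant.
starts: [0, 2, 3, 3, 5, 5, 8, 9, 10, 12, 13, 17, 18]
ends:   [1, 3, 4, 6, 8, 10, 10, 11, 13, 14, 14, 18, 19]
s0→1 e1→0 s2→1 e3→0 s3→1 s3→2 e4→1 s5→2 s5→3  — peak 3.

3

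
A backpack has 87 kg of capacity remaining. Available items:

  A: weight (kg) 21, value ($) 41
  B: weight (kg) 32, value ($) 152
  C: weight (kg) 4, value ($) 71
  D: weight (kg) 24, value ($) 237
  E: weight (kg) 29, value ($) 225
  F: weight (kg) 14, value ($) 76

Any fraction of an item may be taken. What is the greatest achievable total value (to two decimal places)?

Ratios (sorted): C 17.75, D 9.88, E 7.76, F 5.43, B 4.75, A 1.95
take C (4 @ 71); take D (24 @ 237); take E (29 @ 225); take F (14 @ 76); take 16/32 of B → 76.00. Capacity used 87/87.
Total value = 685.00

685.00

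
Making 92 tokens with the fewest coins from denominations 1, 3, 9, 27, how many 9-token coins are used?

1

Greedy: take as many of the largest coin as possible, then repeat with the remainder.
92 = 3×27 + 1×9 + 2×1
Count of 9: 1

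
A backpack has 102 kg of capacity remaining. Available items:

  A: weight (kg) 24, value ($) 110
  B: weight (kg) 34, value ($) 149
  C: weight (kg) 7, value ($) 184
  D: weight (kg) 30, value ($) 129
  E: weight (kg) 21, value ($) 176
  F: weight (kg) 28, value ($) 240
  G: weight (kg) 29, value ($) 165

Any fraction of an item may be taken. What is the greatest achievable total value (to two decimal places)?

842.92

Order: C (184/7=26.29) > F (240/28=8.57) > E (176/21=8.38) > G (165/29=5.69) > A (110/24=4.58) > B (149/34=4.38) > D (129/30=4.30)
Fill: take C (7 @ 184) → take F (28 @ 240) → take E (21 @ 176) → take G (29 @ 165) → take 17/24 of A → 77.92; 102/102 used.
Total value = 842.92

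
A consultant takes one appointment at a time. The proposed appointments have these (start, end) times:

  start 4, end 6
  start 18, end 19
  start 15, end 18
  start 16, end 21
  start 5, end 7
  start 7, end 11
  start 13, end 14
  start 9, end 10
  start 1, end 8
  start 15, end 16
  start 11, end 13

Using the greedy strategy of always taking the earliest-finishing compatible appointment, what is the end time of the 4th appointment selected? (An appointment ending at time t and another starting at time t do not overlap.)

14

Sort by end time and greedily take each interval whose start is ≥ the last chosen end.
By end time: (4,6), (5,7), (1,8), (9,10), (7,11), (11,13), (13,14), (15,16), (15,18), (18,19), (16,21).
Pick (4,6); next start ≥ 6 → (9,10); next start ≥ 10 → (11,13); next start ≥ 13 → (13,14); next start ≥ 14 → (15,16); next start ≥ 16 → (18,19).
Selected: (4,6) (9,10) (11,13) (13,14) (15,16) (18,19)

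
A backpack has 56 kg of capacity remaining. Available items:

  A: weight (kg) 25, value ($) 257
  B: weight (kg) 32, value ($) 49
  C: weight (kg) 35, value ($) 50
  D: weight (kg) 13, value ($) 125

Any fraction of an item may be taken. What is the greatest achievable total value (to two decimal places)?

409.56

Ratios (sorted): A 10.28, D 9.62, B 1.53, C 1.43
take A (25 @ 257); take D (13 @ 125); take 18/32 of B → 27.56. Capacity used 56/56.
Total value = 409.56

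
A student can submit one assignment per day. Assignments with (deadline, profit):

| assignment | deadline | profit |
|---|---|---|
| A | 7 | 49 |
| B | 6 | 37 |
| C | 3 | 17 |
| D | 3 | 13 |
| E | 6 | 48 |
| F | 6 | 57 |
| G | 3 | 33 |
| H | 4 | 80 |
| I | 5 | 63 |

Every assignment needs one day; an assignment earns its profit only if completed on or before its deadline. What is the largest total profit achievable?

367

Profit order: H=80 I=63 F=57 A=49 E=48 B=37 G=33 C=17 D=13
Assign: H→slot 4, I→slot 5, F→slot 6, A→slot 7, E→slot 3, B→slot 2, G→slot 1, C skipped, D skipped.
Slots: [1:G] [2:B] [3:E] [4:H] [5:I] [6:F] [7:A]
Profit = 33 + 37 + 48 + 80 + 63 + 57 + 49 = 367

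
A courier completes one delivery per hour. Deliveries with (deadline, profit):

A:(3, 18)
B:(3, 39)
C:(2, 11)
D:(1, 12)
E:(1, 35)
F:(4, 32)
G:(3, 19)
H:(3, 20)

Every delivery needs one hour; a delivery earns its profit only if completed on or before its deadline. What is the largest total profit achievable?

126

Take jobs in profit order; each goes to the latest open slot no later than its deadline.
Profit order: B=39 E=35 F=32 H=20 G=19 A=18 D=12 C=11
Assign: B→slot 3, E→slot 1, F→slot 4, H→slot 2, G skipped, A skipped, D skipped, C skipped.
Slots: [1:E] [2:H] [3:B] [4:F]
Profit = 35 + 20 + 39 + 32 = 126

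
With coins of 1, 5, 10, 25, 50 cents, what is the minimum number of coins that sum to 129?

7

Greedy: take as many of the largest coin as possible, then repeat with the remainder.
129 − 2×50→29 − 1×25→4 − 4×1→0
Total coins = 2 + 1 + 4 = 7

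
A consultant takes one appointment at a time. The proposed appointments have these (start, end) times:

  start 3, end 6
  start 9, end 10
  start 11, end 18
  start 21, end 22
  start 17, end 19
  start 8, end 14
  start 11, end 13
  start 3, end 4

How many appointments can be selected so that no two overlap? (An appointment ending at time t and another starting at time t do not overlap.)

By end time: (3,4), (3,6), (9,10), (11,13), (8,14), (11,18), (17,19), (21,22).
Pick (3,4); next start ≥ 4 → (9,10); next start ≥ 10 → (11,13); next start ≥ 13 → (17,19); next start ≥ 19 → (21,22).
Selected 5 appointments.

5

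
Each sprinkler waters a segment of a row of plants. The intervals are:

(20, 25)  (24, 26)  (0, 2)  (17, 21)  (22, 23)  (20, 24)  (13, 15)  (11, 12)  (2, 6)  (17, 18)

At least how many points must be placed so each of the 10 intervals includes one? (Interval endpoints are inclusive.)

Process intervals by earliest right end; each time one isn't hit yet, stab at its right endpoint.
By right end: [0,2]  [2,6]  [11,12]  [13,15]  [17,18]  [17,21]  [22,23]  [20,24]  [20,25]  [24,26]
[0,2] uncovered → point at 2; [11,12] uncovered → point at 12; [13,15] uncovered → point at 15; [17,18] uncovered → point at 18; [22,23] uncovered → point at 23; [24,26] uncovered → point at 26.
Points: 2, 12, 15, 18, 23, 26 (6 total).

6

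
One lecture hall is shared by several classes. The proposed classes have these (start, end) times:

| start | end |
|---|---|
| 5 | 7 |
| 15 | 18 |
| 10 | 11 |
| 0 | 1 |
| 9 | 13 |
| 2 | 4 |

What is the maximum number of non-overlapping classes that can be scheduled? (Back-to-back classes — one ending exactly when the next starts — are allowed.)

By end time: (0,1), (2,4), (5,7), (10,11), (9,13), (15,18).
Pick (0,1); next start ≥ 1 → (2,4); next start ≥ 4 → (5,7); next start ≥ 7 → (10,11); next start ≥ 11 → (15,18).
Selected 5 classes.

5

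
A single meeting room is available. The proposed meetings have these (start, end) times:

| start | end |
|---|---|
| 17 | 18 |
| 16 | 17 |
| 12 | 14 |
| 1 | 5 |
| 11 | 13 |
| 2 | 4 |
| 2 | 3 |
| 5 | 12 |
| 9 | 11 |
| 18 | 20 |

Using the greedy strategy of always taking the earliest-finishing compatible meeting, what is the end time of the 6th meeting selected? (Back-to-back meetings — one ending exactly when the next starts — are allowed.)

20

Sort by end time and greedily take each interval whose start is ≥ the last chosen end.
By end time: (2,3), (2,4), (1,5), (9,11), (5,12), (11,13), (12,14), (16,17), (17,18), (18,20).
Pick (2,3); next start ≥ 3 → (9,11); next start ≥ 11 → (11,13); next start ≥ 13 → (16,17); next start ≥ 17 → (17,18); next start ≥ 18 → (18,20).
Selected: (2,3) (9,11) (11,13) (16,17) (17,18) (18,20)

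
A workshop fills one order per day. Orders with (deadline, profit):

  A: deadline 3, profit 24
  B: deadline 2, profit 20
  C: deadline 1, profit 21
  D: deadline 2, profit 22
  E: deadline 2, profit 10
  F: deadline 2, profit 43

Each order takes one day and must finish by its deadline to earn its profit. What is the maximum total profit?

89

Sort by profit descending; place each in the latest free slot ≤ its deadline.
Profit order: F=43 A=24 D=22 C=21 B=20 E=10
Assign: F→slot 2, A→slot 3, D→slot 1, C skipped, B skipped, E skipped.
Slots: [1:D] [2:F] [3:A]
Profit = 22 + 43 + 24 = 89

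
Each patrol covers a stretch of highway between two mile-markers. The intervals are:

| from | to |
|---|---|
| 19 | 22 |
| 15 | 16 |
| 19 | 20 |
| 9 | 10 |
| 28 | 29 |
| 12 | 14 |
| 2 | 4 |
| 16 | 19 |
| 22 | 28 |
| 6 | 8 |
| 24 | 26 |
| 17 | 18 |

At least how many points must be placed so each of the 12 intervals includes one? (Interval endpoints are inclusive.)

9

Process intervals by earliest right end; each time one isn't hit yet, stab at its right endpoint.
Sorted: [2,4] [6,8] [9,10] [12,14] [15,16] [17,18] [16,19] [19,20] [19,22] [24,26] [22,28] [28,29]
{[2,4]} hit by 4; {[6,8]} hit by 8; {[9,10]} hit by 10; {[12,14]} hit by 14; {[15,16]} hit by 16; {[17,18],[16,19]} hit by 18; {[19,20],[19,22]} hit by 20; {[24,26],[22,28]} hit by 26; {[28,29]} hit by 29.
Points: 4, 8, 10, 14, 16, 18, 20, 26, 29 (9 total).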